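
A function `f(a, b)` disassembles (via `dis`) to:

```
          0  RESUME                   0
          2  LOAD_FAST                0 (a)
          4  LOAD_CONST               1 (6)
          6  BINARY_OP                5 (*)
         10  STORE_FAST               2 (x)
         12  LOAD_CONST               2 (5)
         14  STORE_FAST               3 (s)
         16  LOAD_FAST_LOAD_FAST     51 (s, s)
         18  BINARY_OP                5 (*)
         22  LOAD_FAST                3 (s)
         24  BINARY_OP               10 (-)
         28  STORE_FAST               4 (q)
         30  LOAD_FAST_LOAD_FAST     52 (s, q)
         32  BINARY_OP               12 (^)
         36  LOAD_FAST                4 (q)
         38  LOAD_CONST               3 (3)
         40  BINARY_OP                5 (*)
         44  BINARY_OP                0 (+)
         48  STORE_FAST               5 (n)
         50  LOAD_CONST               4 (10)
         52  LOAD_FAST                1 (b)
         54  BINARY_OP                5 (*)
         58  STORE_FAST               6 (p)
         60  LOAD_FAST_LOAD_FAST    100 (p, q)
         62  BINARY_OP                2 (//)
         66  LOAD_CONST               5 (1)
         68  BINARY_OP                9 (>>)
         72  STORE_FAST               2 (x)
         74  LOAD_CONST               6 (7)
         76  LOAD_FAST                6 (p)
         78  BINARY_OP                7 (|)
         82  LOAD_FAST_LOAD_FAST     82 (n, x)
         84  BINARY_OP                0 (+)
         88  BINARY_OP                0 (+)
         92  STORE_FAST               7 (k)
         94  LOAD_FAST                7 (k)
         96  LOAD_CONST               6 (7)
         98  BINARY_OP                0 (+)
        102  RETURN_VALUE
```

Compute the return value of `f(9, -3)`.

58

LOAD_FAST a → push 9. Stack: [9]
LOAD_CONST → push 6. Stack: [9, 6]
BINARY_OP * → 9 * 6 = 54. Stack: [54]
STORE_FAST x → x=54. Stack: []
LOAD_CONST → push 5. Stack: [5]
STORE_FAST s → s=5. Stack: []
LOAD_FAST_LOAD_FAST s,s → push 5,5. Stack: [5, 5]
BINARY_OP * → 5 * 5 = 25. Stack: [25]
LOAD_FAST s → push 5. Stack: [25, 5]
BINARY_OP - → 25 - 5 = 20. Stack: [20]
STORE_FAST q → q=20. Stack: []
LOAD_FAST_LOAD_FAST s,q → push 5,20. Stack: [5, 20]
BINARY_OP ^ → 5 ^ 20 = 17. Stack: [17]
LOAD_FAST q → push 20. Stack: [17, 20]
LOAD_CONST → push 3. Stack: [17, 20, 3]
BINARY_OP * → 20 * 3 = 60. Stack: [17, 60]
BINARY_OP + → 17 + 60 = 77. Stack: [77]
STORE_FAST n → n=77. Stack: []
LOAD_CONST → push 10. Stack: [10]
LOAD_FAST b → push -3. Stack: [10, -3]
BINARY_OP * → 10 * -3 = -30. Stack: [-30]
STORE_FAST p → p=-30. Stack: []
LOAD_FAST_LOAD_FAST p,q → push -30,20. Stack: [-30, 20]
BINARY_OP // → -30 // 20 = -2. Stack: [-2]
LOAD_CONST → push 1. Stack: [-2, 1]
BINARY_OP >> → -2 >> 1 = -1. Stack: [-1]
STORE_FAST x → x=-1. Stack: []
LOAD_CONST → push 7. Stack: [7]
LOAD_FAST p → push -30. Stack: [7, -30]
BINARY_OP | → 7 | -30 = -25. Stack: [-25]
LOAD_FAST_LOAD_FAST n,x → push 77,-1. Stack: [-25, 77, -1]
BINARY_OP + → 77 + -1 = 76. Stack: [-25, 76]
BINARY_OP + → -25 + 76 = 51. Stack: [51]
STORE_FAST k → k=51. Stack: []
LOAD_FAST k → push 51. Stack: [51]
LOAD_CONST → push 7. Stack: [51, 7]
BINARY_OP + → 51 + 7 = 58. Stack: [58]
RETURN_VALUE → return 58.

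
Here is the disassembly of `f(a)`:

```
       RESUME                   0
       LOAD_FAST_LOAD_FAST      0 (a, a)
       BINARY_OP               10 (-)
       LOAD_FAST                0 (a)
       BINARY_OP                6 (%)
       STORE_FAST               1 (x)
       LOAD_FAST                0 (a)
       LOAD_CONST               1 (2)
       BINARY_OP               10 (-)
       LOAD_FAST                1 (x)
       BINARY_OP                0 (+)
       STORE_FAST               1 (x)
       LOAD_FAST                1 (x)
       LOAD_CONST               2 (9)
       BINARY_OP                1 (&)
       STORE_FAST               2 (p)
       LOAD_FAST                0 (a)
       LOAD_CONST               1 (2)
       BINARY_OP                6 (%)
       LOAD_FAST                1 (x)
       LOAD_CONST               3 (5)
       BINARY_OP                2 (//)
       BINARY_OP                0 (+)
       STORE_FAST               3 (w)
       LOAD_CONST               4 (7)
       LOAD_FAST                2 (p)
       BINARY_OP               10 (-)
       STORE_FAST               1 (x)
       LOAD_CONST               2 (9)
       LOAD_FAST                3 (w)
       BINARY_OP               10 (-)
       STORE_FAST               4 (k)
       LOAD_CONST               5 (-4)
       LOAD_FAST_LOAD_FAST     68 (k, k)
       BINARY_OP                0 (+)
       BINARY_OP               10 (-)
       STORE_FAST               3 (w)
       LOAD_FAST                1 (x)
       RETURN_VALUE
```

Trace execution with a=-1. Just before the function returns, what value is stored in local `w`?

-22

LOAD_FAST_LOAD_FAST a,a → push -1,-1. Stack: [-1, -1]
BINARY_OP - → -1 - -1 = 0. Stack: [0]
LOAD_FAST a → push -1. Stack: [0, -1]
BINARY_OP % → 0 % -1 = 0. Stack: [0]
STORE_FAST x → x=0. Stack: []
LOAD_FAST a → push -1. Stack: [-1]
LOAD_CONST → push 2. Stack: [-1, 2]
BINARY_OP - → -1 - 2 = -3. Stack: [-3]
LOAD_FAST x → push 0. Stack: [-3, 0]
BINARY_OP + → -3 + 0 = -3. Stack: [-3]
STORE_FAST x → x=-3. Stack: []
LOAD_FAST x → push -3. Stack: [-3]
LOAD_CONST → push 9. Stack: [-3, 9]
BINARY_OP & → -3 & 9 = 9. Stack: [9]
STORE_FAST p → p=9. Stack: []
LOAD_FAST a → push -1. Stack: [-1]
LOAD_CONST → push 2. Stack: [-1, 2]
BINARY_OP % → -1 % 2 = 1. Stack: [1]
LOAD_FAST x → push -3. Stack: [1, -3]
LOAD_CONST → push 5. Stack: [1, -3, 5]
BINARY_OP // → -3 // 5 = -1. Stack: [1, -1]
BINARY_OP + → 1 + -1 = 0. Stack: [0]
STORE_FAST w → w=0. Stack: []
LOAD_CONST → push 7. Stack: [7]
LOAD_FAST p → push 9. Stack: [7, 9]
BINARY_OP - → 7 - 9 = -2. Stack: [-2]
STORE_FAST x → x=-2. Stack: []
LOAD_CONST → push 9. Stack: [9]
LOAD_FAST w → push 0. Stack: [9, 0]
BINARY_OP - → 9 - 0 = 9. Stack: [9]
STORE_FAST k → k=9. Stack: []
LOAD_CONST → push -4. Stack: [-4]
LOAD_FAST_LOAD_FAST k,k → push 9,9. Stack: [-4, 9, 9]
BINARY_OP + → 9 + 9 = 18. Stack: [-4, 18]
BINARY_OP - → -4 - 18 = -22. Stack: [-22]
STORE_FAST w → w=-22. Stack: []
LOAD_FAST x → push -2. Stack: [-2]
RETURN_VALUE → return -2.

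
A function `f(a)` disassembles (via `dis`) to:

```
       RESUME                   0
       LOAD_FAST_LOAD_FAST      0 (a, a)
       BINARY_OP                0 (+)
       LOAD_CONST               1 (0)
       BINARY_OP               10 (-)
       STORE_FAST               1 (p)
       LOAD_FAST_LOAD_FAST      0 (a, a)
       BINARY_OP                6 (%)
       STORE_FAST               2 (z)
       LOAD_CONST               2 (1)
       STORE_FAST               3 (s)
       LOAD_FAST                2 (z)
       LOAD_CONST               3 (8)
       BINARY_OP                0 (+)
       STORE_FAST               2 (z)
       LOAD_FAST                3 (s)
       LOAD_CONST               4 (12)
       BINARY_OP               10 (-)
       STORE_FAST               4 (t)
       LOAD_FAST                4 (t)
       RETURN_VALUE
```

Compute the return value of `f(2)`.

-11

LOAD_FAST_LOAD_FAST a,a → push 2,2. Stack: [2, 2]
BINARY_OP + → 2 + 2 = 4. Stack: [4]
LOAD_CONST → push 0. Stack: [4, 0]
BINARY_OP - → 4 - 0 = 4. Stack: [4]
STORE_FAST p → p=4. Stack: []
LOAD_FAST_LOAD_FAST a,a → push 2,2. Stack: [2, 2]
BINARY_OP % → 2 % 2 = 0. Stack: [0]
STORE_FAST z → z=0. Stack: []
LOAD_CONST → push 1. Stack: [1]
STORE_FAST s → s=1. Stack: []
LOAD_FAST z → push 0. Stack: [0]
LOAD_CONST → push 8. Stack: [0, 8]
BINARY_OP + → 0 + 8 = 8. Stack: [8]
STORE_FAST z → z=8. Stack: []
LOAD_FAST s → push 1. Stack: [1]
LOAD_CONST → push 12. Stack: [1, 12]
BINARY_OP - → 1 - 12 = -11. Stack: [-11]
STORE_FAST t → t=-11. Stack: []
LOAD_FAST t → push -11. Stack: [-11]
RETURN_VALUE → return -11.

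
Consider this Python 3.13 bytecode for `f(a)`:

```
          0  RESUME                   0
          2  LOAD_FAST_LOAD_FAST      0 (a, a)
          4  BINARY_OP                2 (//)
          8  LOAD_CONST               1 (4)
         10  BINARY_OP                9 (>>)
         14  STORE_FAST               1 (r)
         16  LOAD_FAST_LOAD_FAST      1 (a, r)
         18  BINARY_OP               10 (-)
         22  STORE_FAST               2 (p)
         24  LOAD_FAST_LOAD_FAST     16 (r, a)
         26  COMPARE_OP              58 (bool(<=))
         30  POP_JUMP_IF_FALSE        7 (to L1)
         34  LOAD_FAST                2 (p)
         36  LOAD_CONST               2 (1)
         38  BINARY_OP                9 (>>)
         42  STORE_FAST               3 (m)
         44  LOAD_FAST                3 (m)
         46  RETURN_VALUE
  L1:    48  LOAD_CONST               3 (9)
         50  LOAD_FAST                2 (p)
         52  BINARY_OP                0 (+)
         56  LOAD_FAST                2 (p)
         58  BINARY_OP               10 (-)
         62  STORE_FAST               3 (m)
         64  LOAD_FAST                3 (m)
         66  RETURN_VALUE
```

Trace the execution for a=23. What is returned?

LOAD_FAST_LOAD_FAST a,a → push 23,23. Stack: [23, 23]
BINARY_OP // → 23 // 23 = 1. Stack: [1]
LOAD_CONST → push 4. Stack: [1, 4]
BINARY_OP >> → 1 >> 4 = 0. Stack: [0]
STORE_FAST r → r=0. Stack: []
LOAD_FAST_LOAD_FAST a,r → push 23,0. Stack: [23, 0]
BINARY_OP - → 23 - 0 = 23. Stack: [23]
STORE_FAST p → p=23. Stack: []
LOAD_FAST_LOAD_FAST r,a → push 0,23. Stack: [0, 23]
COMPARE_OP bool(<=) → 0 vs 23 = True. Stack: [True]
POP_JUMP_IF_FALSE → pop True; no jump. Stack: []
LOAD_FAST p → push 23. Stack: [23]
LOAD_CONST → push 1. Stack: [23, 1]
BINARY_OP >> → 23 >> 1 = 11. Stack: [11]
STORE_FAST m → m=11. Stack: []
LOAD_FAST m → push 11. Stack: [11]
RETURN_VALUE → return 11.

11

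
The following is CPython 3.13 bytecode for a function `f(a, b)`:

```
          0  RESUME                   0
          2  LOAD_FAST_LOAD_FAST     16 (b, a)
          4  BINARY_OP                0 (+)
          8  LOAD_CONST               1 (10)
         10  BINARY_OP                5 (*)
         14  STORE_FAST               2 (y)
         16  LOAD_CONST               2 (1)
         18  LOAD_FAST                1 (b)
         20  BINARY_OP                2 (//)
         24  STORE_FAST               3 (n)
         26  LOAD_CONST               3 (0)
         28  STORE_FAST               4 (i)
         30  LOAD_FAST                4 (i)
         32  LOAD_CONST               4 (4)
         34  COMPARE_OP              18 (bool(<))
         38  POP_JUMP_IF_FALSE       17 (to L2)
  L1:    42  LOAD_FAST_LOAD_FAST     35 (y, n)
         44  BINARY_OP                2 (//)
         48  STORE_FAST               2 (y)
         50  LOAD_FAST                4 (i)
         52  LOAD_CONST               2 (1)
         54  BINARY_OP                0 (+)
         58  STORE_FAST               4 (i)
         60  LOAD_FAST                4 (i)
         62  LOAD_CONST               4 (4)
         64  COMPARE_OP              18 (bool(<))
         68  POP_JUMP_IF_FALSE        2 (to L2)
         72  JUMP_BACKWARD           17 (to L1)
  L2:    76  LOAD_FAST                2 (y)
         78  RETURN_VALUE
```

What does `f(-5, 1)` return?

LOAD_FAST_LOAD_FAST b,a → push 1,-5. Stack: [1, -5]
BINARY_OP + → 1 + -5 = -4. Stack: [-4]
LOAD_CONST → push 10. Stack: [-4, 10]
BINARY_OP * → -4 * 10 = -40. Stack: [-40]
STORE_FAST y → y=-40. Stack: []
LOAD_CONST → push 1. Stack: [1]
LOAD_FAST b → push 1. Stack: [1, 1]
BINARY_OP // → 1 // 1 = 1. Stack: [1]
STORE_FAST n → n=1. Stack: []
LOAD_CONST → push 0. Stack: [0]
STORE_FAST i → i=0. Stack: []
LOAD_FAST i → push 0. Stack: [0]
LOAD_CONST → push 4. Stack: [0, 4]
COMPARE_OP bool(<) → 0 vs 4 = True. Stack: [True]
POP_JUMP_IF_FALSE → pop True; no jump. Stack: []
LOAD_FAST_LOAD_FAST y,n → push -40,1. Stack: [-40, 1]
BINARY_OP // → -40 // 1 = -40. Stack: [-40]
STORE_FAST y → y=-40. Stack: []
LOAD_FAST i → push 0. Stack: [0]
LOAD_CONST → push 1. Stack: [0, 1]
BINARY_OP + → 0 + 1 = 1. Stack: [1]
STORE_FAST i → i=1. Stack: []
LOAD_FAST i → push 1. Stack: [1]
LOAD_CONST → push 4. Stack: [1, 4]
COMPARE_OP bool(<) → 1 vs 4 = True. Stack: [True]
POP_JUMP_IF_FALSE → pop True; no jump. Stack: []
LOAD_FAST_LOAD_FAST y,n → push -40,1. Stack: [-40, 1]
BINARY_OP // → -40 // 1 = -40. Stack: [-40]
STORE_FAST y → y=-40. Stack: []
LOAD_FAST i → push 1. Stack: [1]
LOAD_CONST → push 1. Stack: [1, 1]
BINARY_OP + → 1 + 1 = 2. Stack: [2]
STORE_FAST i → i=2. Stack: []
LOAD_FAST i → push 2. Stack: [2]
LOAD_CONST → push 4. Stack: [2, 4]
COMPARE_OP bool(<) → 2 vs 4 = True. Stack: [True]
POP_JUMP_IF_FALSE → pop True; no jump. Stack: []
LOAD_FAST_LOAD_FAST y,n → push -40,1. Stack: [-40, 1]
BINARY_OP // → -40 // 1 = -40. Stack: [-40]
STORE_FAST y → y=-40. Stack: []
LOAD_FAST i → push 2. Stack: [2]
LOAD_CONST → push 1. Stack: [2, 1]
BINARY_OP + → 2 + 1 = 3. Stack: [3]
STORE_FAST i → i=3. Stack: []
LOAD_FAST i → push 3. Stack: [3]
LOAD_CONST → push 4. Stack: [3, 4]
COMPARE_OP bool(<) → 3 vs 4 = True. Stack: [True]
POP_JUMP_IF_FALSE → pop True; no jump. Stack: []
LOAD_FAST_LOAD_FAST y,n → push -40,1. Stack: [-40, 1]
BINARY_OP // → -40 // 1 = -40. Stack: [-40]
STORE_FAST y → y=-40. Stack: []
LOAD_FAST i → push 3. Stack: [3]
LOAD_CONST → push 1. Stack: [3, 1]
BINARY_OP + → 3 + 1 = 4. Stack: [4]
STORE_FAST i → i=4. Stack: []
LOAD_FAST i → push 4. Stack: [4]
LOAD_CONST → push 4. Stack: [4, 4]
COMPARE_OP bool(<) → 4 vs 4 = False. Stack: [False]
POP_JUMP_IF_FALSE → pop False; jump. Stack: []
LOAD_FAST y → push -40. Stack: [-40]
RETURN_VALUE → return -40.

-40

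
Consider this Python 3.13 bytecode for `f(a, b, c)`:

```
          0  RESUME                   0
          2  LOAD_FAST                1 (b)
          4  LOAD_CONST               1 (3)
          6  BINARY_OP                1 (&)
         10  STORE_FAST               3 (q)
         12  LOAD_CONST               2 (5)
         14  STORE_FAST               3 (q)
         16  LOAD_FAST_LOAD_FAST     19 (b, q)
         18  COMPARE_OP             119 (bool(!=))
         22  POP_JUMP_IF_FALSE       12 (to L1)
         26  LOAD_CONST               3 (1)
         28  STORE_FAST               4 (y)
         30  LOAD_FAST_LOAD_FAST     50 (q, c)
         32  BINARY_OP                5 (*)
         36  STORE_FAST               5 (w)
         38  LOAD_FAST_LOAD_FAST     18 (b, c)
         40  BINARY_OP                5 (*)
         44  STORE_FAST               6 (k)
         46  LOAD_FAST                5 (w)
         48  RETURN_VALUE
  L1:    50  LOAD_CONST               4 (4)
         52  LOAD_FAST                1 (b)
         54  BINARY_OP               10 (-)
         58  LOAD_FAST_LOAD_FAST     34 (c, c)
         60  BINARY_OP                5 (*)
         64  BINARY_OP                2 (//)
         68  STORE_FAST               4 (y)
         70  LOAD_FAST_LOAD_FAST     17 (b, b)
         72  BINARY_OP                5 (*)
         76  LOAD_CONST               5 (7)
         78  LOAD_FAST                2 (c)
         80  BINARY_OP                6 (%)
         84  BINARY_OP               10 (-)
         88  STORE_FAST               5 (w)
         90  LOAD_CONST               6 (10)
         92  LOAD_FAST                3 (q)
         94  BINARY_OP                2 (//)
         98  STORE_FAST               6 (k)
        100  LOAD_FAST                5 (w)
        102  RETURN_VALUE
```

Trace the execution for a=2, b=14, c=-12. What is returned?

-60

LOAD_FAST b → push 14. Stack: [14]
LOAD_CONST → push 3. Stack: [14, 3]
BINARY_OP & → 14 & 3 = 2. Stack: [2]
STORE_FAST q → q=2. Stack: []
LOAD_CONST → push 5. Stack: [5]
STORE_FAST q → q=5. Stack: []
LOAD_FAST_LOAD_FAST b,q → push 14,5. Stack: [14, 5]
COMPARE_OP bool(!=) → 14 vs 5 = True. Stack: [True]
POP_JUMP_IF_FALSE → pop True; no jump. Stack: []
LOAD_CONST → push 1. Stack: [1]
STORE_FAST y → y=1. Stack: []
LOAD_FAST_LOAD_FAST q,c → push 5,-12. Stack: [5, -12]
BINARY_OP * → 5 * -12 = -60. Stack: [-60]
STORE_FAST w → w=-60. Stack: []
LOAD_FAST_LOAD_FAST b,c → push 14,-12. Stack: [14, -12]
BINARY_OP * → 14 * -12 = -168. Stack: [-168]
STORE_FAST k → k=-168. Stack: []
LOAD_FAST w → push -60. Stack: [-60]
RETURN_VALUE → return -60.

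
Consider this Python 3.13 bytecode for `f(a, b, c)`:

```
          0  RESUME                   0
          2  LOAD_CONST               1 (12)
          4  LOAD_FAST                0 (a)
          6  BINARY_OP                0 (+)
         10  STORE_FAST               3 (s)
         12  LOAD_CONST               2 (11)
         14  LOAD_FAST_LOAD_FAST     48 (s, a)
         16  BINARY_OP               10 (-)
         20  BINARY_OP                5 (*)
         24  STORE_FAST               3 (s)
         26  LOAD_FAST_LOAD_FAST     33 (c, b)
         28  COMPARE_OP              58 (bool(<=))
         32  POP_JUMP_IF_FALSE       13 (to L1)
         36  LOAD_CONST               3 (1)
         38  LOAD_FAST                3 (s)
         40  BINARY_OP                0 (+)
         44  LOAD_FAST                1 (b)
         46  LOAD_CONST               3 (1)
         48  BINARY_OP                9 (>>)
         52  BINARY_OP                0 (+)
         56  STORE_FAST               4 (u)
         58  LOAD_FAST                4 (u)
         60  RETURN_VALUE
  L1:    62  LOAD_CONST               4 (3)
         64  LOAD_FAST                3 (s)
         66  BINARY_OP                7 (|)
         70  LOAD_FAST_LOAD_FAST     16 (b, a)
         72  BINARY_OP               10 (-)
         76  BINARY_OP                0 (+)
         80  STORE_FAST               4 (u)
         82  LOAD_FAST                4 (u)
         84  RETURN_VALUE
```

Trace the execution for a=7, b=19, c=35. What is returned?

LOAD_CONST → push 12. Stack: [12]
LOAD_FAST a → push 7. Stack: [12, 7]
BINARY_OP + → 12 + 7 = 19. Stack: [19]
STORE_FAST s → s=19. Stack: []
LOAD_CONST → push 11. Stack: [11]
LOAD_FAST_LOAD_FAST s,a → push 19,7. Stack: [11, 19, 7]
BINARY_OP - → 19 - 7 = 12. Stack: [11, 12]
BINARY_OP * → 11 * 12 = 132. Stack: [132]
STORE_FAST s → s=132. Stack: []
LOAD_FAST_LOAD_FAST c,b → push 35,19. Stack: [35, 19]
COMPARE_OP bool(<=) → 35 vs 19 = False. Stack: [False]
POP_JUMP_IF_FALSE → pop False; jump. Stack: []
LOAD_CONST → push 3. Stack: [3]
LOAD_FAST s → push 132. Stack: [3, 132]
BINARY_OP | → 3 | 132 = 135. Stack: [135]
LOAD_FAST_LOAD_FAST b,a → push 19,7. Stack: [135, 19, 7]
BINARY_OP - → 19 - 7 = 12. Stack: [135, 12]
BINARY_OP + → 135 + 12 = 147. Stack: [147]
STORE_FAST u → u=147. Stack: []
LOAD_FAST u → push 147. Stack: [147]
RETURN_VALUE → return 147.

147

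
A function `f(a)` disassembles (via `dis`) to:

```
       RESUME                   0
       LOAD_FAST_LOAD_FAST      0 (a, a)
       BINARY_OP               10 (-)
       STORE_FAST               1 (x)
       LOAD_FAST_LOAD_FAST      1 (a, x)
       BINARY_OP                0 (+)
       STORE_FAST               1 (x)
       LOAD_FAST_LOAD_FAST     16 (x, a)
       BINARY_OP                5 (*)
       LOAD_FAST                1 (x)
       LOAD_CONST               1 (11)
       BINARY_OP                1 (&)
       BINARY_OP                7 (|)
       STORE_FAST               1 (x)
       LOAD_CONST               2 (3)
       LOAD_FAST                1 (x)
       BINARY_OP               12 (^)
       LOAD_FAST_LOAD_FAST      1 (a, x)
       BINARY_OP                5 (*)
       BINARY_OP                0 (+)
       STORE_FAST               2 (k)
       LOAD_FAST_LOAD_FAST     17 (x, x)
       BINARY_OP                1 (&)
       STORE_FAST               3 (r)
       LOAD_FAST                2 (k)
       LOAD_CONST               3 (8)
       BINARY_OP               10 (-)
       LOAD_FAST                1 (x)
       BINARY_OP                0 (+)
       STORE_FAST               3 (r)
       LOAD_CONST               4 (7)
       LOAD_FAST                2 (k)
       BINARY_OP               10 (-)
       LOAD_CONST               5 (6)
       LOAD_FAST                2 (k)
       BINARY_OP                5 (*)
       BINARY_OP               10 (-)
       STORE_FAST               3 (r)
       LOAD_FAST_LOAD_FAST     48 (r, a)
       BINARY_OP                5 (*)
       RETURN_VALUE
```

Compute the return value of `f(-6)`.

LOAD_FAST_LOAD_FAST a,a → push -6,-6. Stack: [-6, -6]
BINARY_OP - → -6 - -6 = 0. Stack: [0]
STORE_FAST x → x=0. Stack: []
LOAD_FAST_LOAD_FAST a,x → push -6,0. Stack: [-6, 0]
BINARY_OP + → -6 + 0 = -6. Stack: [-6]
STORE_FAST x → x=-6. Stack: []
LOAD_FAST_LOAD_FAST x,a → push -6,-6. Stack: [-6, -6]
BINARY_OP * → -6 * -6 = 36. Stack: [36]
LOAD_FAST x → push -6. Stack: [36, -6]
LOAD_CONST → push 11. Stack: [36, -6, 11]
BINARY_OP & → -6 & 11 = 10. Stack: [36, 10]
BINARY_OP | → 36 | 10 = 46. Stack: [46]
STORE_FAST x → x=46. Stack: []
LOAD_CONST → push 3. Stack: [3]
LOAD_FAST x → push 46. Stack: [3, 46]
BINARY_OP ^ → 3 ^ 46 = 45. Stack: [45]
LOAD_FAST_LOAD_FAST a,x → push -6,46. Stack: [45, -6, 46]
BINARY_OP * → -6 * 46 = -276. Stack: [45, -276]
BINARY_OP + → 45 + -276 = -231. Stack: [-231]
STORE_FAST k → k=-231. Stack: []
LOAD_FAST_LOAD_FAST x,x → push 46,46. Stack: [46, 46]
BINARY_OP & → 46 & 46 = 46. Stack: [46]
STORE_FAST r → r=46. Stack: []
LOAD_FAST k → push -231. Stack: [-231]
LOAD_CONST → push 8. Stack: [-231, 8]
BINARY_OP - → -231 - 8 = -239. Stack: [-239]
LOAD_FAST x → push 46. Stack: [-239, 46]
BINARY_OP + → -239 + 46 = -193. Stack: [-193]
STORE_FAST r → r=-193. Stack: []
LOAD_CONST → push 7. Stack: [7]
LOAD_FAST k → push -231. Stack: [7, -231]
BINARY_OP - → 7 - -231 = 238. Stack: [238]
LOAD_CONST → push 6. Stack: [238, 6]
LOAD_FAST k → push -231. Stack: [238, 6, -231]
BINARY_OP * → 6 * -231 = -1386. Stack: [238, -1386]
BINARY_OP - → 238 - -1386 = 1624. Stack: [1624]
STORE_FAST r → r=1624. Stack: []
LOAD_FAST_LOAD_FAST r,a → push 1624,-6. Stack: [1624, -6]
BINARY_OP * → 1624 * -6 = -9744. Stack: [-9744]
RETURN_VALUE → return -9744.

-9744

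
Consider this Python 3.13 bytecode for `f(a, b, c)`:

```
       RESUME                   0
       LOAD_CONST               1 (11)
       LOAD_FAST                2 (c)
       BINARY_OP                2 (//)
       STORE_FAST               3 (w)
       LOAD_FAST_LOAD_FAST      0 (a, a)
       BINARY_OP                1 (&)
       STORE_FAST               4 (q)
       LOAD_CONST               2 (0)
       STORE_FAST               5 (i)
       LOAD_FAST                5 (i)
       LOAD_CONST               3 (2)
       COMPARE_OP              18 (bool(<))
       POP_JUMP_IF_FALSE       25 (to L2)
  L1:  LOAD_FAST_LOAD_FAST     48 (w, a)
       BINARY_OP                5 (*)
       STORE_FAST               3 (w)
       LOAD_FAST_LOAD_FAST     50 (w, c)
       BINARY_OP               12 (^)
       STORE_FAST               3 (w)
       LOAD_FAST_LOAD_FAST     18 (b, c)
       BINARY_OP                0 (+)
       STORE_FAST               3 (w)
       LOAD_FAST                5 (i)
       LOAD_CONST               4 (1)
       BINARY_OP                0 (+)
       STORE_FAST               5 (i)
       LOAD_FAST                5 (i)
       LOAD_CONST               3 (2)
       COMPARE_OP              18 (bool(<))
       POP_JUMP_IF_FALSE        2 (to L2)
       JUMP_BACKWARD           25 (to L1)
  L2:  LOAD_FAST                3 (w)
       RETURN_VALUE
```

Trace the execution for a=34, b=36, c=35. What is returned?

71

LOAD_CONST → push 11. Stack: [11]
LOAD_FAST c → push 35. Stack: [11, 35]
BINARY_OP // → 11 // 35 = 0. Stack: [0]
STORE_FAST w → w=0. Stack: []
LOAD_FAST_LOAD_FAST a,a → push 34,34. Stack: [34, 34]
BINARY_OP & → 34 & 34 = 34. Stack: [34]
STORE_FAST q → q=34. Stack: []
LOAD_CONST → push 0. Stack: [0]
STORE_FAST i → i=0. Stack: []
LOAD_FAST i → push 0. Stack: [0]
LOAD_CONST → push 2. Stack: [0, 2]
COMPARE_OP bool(<) → 0 vs 2 = True. Stack: [True]
POP_JUMP_IF_FALSE → pop True; no jump. Stack: []
LOAD_FAST_LOAD_FAST w,a → push 0,34. Stack: [0, 34]
BINARY_OP * → 0 * 34 = 0. Stack: [0]
STORE_FAST w → w=0. Stack: []
LOAD_FAST_LOAD_FAST w,c → push 0,35. Stack: [0, 35]
BINARY_OP ^ → 0 ^ 35 = 35. Stack: [35]
STORE_FAST w → w=35. Stack: []
LOAD_FAST_LOAD_FAST b,c → push 36,35. Stack: [36, 35]
BINARY_OP + → 36 + 35 = 71. Stack: [71]
STORE_FAST w → w=71. Stack: []
LOAD_FAST i → push 0. Stack: [0]
LOAD_CONST → push 1. Stack: [0, 1]
BINARY_OP + → 0 + 1 = 1. Stack: [1]
STORE_FAST i → i=1. Stack: []
LOAD_FAST i → push 1. Stack: [1]
LOAD_CONST → push 2. Stack: [1, 2]
COMPARE_OP bool(<) → 1 vs 2 = True. Stack: [True]
POP_JUMP_IF_FALSE → pop True; no jump. Stack: []
LOAD_FAST_LOAD_FAST w,a → push 71,34. Stack: [71, 34]
BINARY_OP * → 71 * 34 = 2414. Stack: [2414]
STORE_FAST w → w=2414. Stack: []
LOAD_FAST_LOAD_FAST w,c → push 2414,35. Stack: [2414, 35]
BINARY_OP ^ → 2414 ^ 35 = 2381. Stack: [2381]
STORE_FAST w → w=2381. Stack: []
LOAD_FAST_LOAD_FAST b,c → push 36,35. Stack: [36, 35]
BINARY_OP + → 36 + 35 = 71. Stack: [71]
STORE_FAST w → w=71. Stack: []
LOAD_FAST i → push 1. Stack: [1]
LOAD_CONST → push 1. Stack: [1, 1]
BINARY_OP + → 1 + 1 = 2. Stack: [2]
STORE_FAST i → i=2. Stack: []
LOAD_FAST i → push 2. Stack: [2]
LOAD_CONST → push 2. Stack: [2, 2]
COMPARE_OP bool(<) → 2 vs 2 = False. Stack: [False]
POP_JUMP_IF_FALSE → pop False; jump. Stack: []
LOAD_FAST w → push 71. Stack: [71]
RETURN_VALUE → return 71.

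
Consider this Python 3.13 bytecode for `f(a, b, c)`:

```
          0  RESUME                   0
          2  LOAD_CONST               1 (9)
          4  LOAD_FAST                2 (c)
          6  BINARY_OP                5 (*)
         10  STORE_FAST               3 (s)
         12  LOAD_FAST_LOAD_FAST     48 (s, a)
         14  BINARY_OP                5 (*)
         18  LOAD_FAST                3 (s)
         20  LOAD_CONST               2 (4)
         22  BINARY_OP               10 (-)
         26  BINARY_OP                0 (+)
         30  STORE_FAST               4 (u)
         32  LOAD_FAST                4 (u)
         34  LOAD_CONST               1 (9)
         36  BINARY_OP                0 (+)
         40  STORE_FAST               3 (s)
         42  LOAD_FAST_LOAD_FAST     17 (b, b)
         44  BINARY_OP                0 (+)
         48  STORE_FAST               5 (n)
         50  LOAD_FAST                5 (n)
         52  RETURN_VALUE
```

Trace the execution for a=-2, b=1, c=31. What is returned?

LOAD_CONST → push 9. Stack: [9]
LOAD_FAST c → push 31. Stack: [9, 31]
BINARY_OP * → 9 * 31 = 279. Stack: [279]
STORE_FAST s → s=279. Stack: []
LOAD_FAST_LOAD_FAST s,a → push 279,-2. Stack: [279, -2]
BINARY_OP * → 279 * -2 = -558. Stack: [-558]
LOAD_FAST s → push 279. Stack: [-558, 279]
LOAD_CONST → push 4. Stack: [-558, 279, 4]
BINARY_OP - → 279 - 4 = 275. Stack: [-558, 275]
BINARY_OP + → -558 + 275 = -283. Stack: [-283]
STORE_FAST u → u=-283. Stack: []
LOAD_FAST u → push -283. Stack: [-283]
LOAD_CONST → push 9. Stack: [-283, 9]
BINARY_OP + → -283 + 9 = -274. Stack: [-274]
STORE_FAST s → s=-274. Stack: []
LOAD_FAST_LOAD_FAST b,b → push 1,1. Stack: [1, 1]
BINARY_OP + → 1 + 1 = 2. Stack: [2]
STORE_FAST n → n=2. Stack: []
LOAD_FAST n → push 2. Stack: [2]
RETURN_VALUE → return 2.

2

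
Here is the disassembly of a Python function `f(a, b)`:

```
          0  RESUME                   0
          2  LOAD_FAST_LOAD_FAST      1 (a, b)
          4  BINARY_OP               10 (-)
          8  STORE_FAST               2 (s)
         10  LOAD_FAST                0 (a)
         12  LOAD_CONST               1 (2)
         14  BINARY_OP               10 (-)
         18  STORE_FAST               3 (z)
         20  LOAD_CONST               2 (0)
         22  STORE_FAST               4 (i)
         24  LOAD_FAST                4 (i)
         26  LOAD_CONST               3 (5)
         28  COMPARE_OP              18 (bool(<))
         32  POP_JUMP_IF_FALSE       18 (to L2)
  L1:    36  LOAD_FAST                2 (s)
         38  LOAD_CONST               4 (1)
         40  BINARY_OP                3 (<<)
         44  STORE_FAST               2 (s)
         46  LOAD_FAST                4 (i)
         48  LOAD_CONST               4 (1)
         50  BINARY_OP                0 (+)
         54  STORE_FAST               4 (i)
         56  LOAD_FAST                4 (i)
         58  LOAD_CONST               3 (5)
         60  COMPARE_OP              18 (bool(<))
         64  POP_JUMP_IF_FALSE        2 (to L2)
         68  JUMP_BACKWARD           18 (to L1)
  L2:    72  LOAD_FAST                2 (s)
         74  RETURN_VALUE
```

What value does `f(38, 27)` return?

LOAD_FAST_LOAD_FAST a,b → push 38,27
BINARY_OP - → 38 - 27 = 11
STORE_FAST s → s=11
LOAD_FAST a → push 38
LOAD_CONST → push 2
BINARY_OP - → 38 - 2 = 36
STORE_FAST z → z=36
LOAD_CONST → push 0
STORE_FAST i → i=0
LOAD_FAST i → push 0
LOAD_CONST → push 5
COMPARE_OP bool(<) → 0 vs 5 = True
POP_JUMP_IF_FALSE → pop True; no jump
LOAD_FAST s → push 11
LOAD_CONST → push 1
BINARY_OP << → 11 << 1 = 22
STORE_FAST s → s=22
LOAD_FAST i → push 0
LOAD_CONST → push 1
BINARY_OP + → 0 + 1 = 1
STORE_FAST i → i=1
LOAD_FAST i → push 1
LOAD_CONST → push 5
COMPARE_OP bool(<) → 1 vs 5 = True
POP_JUMP_IF_FALSE → pop True; no jump
LOAD_FAST s → push 22
LOAD_CONST → push 1
BINARY_OP << → 22 << 1 = 44
STORE_FAST s → s=44
LOAD_FAST i → push 1
LOAD_CONST → push 1
BINARY_OP + → 1 + 1 = 2
STORE_FAST i → i=2
LOAD_FAST i → push 2
LOAD_CONST → push 5
COMPARE_OP bool(<) → 2 vs 5 = True
POP_JUMP_IF_FALSE → pop True; no jump
LOAD_FAST s → push 44
LOAD_CONST → push 1
BINARY_OP << → 44 << 1 = 88
STORE_FAST s → s=88
LOAD_FAST i → push 2
LOAD_CONST → push 1
BINARY_OP + → 2 + 1 = 3
STORE_FAST i → i=3
LOAD_FAST i → push 3
LOAD_CONST → push 5
COMPARE_OP bool(<) → 3 vs 5 = True
POP_JUMP_IF_FALSE → pop True; no jump
LOAD_FAST s → push 88
LOAD_CONST → push 1
BINARY_OP << → 88 << 1 = 176
STORE_FAST s → s=176
LOAD_FAST i → push 3
LOAD_CONST → push 1
BINARY_OP + → 3 + 1 = 4
STORE_FAST i → i=4
LOAD_FAST i → push 4
LOAD_CONST → push 5
COMPARE_OP bool(<) → 4 vs 5 = True
POP_JUMP_IF_FALSE → pop True; no jump
LOAD_FAST s → push 176
LOAD_CONST → push 1
BINARY_OP << → 176 << 1 = 352
STORE_FAST s → s=352
LOAD_FAST i → push 4
LOAD_CONST → push 1
BINARY_OP + → 4 + 1 = 5
STORE_FAST i → i=5
LOAD_FAST i → push 5
LOAD_CONST → push 5
COMPARE_OP bool(<) → 5 vs 5 = False
POP_JUMP_IF_FALSE → pop False; jump
LOAD_FAST s → push 352
RETURN_VALUE → return 352.

352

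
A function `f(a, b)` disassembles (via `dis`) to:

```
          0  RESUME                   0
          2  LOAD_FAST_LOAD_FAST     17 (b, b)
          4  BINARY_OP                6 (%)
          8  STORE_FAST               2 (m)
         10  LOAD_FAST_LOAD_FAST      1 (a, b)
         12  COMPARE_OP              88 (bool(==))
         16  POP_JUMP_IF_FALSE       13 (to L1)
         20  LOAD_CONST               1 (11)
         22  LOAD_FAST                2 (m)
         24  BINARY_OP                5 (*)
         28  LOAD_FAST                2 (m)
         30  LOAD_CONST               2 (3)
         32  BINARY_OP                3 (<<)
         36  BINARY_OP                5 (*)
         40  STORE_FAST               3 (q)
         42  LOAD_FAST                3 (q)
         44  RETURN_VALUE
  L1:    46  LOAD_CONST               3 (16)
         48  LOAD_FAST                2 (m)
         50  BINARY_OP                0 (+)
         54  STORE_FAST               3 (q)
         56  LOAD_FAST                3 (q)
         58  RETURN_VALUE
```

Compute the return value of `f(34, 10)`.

16

LOAD_FAST_LOAD_FAST b,b → push 10,10. Stack: [10, 10]
BINARY_OP % → 10 % 10 = 0. Stack: [0]
STORE_FAST m → m=0. Stack: []
LOAD_FAST_LOAD_FAST a,b → push 34,10. Stack: [34, 10]
COMPARE_OP bool(==) → 34 vs 10 = False. Stack: [False]
POP_JUMP_IF_FALSE → pop False; jump. Stack: []
LOAD_CONST → push 16. Stack: [16]
LOAD_FAST m → push 0. Stack: [16, 0]
BINARY_OP + → 16 + 0 = 16. Stack: [16]
STORE_FAST q → q=16. Stack: []
LOAD_FAST q → push 16. Stack: [16]
RETURN_VALUE → return 16.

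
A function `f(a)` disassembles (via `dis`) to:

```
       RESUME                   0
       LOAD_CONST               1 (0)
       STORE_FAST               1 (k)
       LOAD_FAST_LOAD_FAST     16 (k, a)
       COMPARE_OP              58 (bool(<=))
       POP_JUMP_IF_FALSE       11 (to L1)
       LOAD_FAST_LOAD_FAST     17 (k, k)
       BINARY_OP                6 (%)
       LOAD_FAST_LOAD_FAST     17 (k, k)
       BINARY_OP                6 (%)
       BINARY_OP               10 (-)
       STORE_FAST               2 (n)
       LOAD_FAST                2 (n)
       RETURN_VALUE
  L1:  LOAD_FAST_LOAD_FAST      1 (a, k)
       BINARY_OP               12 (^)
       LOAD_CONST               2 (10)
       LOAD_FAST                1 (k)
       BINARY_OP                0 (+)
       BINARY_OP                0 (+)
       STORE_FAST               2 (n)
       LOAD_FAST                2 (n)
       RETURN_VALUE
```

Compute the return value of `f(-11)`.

LOAD_CONST → push 0. Stack: [0]
STORE_FAST k → k=0. Stack: []
LOAD_FAST_LOAD_FAST k,a → push 0,-11. Stack: [0, -11]
COMPARE_OP bool(<=) → 0 vs -11 = False. Stack: [False]
POP_JUMP_IF_FALSE → pop False; jump. Stack: []
LOAD_FAST_LOAD_FAST a,k → push -11,0. Stack: [-11, 0]
BINARY_OP ^ → -11 ^ 0 = -11. Stack: [-11]
LOAD_CONST → push 10. Stack: [-11, 10]
LOAD_FAST k → push 0. Stack: [-11, 10, 0]
BINARY_OP + → 10 + 0 = 10. Stack: [-11, 10]
BINARY_OP + → -11 + 10 = -1. Stack: [-1]
STORE_FAST n → n=-1. Stack: []
LOAD_FAST n → push -1. Stack: [-1]
RETURN_VALUE → return -1.

-1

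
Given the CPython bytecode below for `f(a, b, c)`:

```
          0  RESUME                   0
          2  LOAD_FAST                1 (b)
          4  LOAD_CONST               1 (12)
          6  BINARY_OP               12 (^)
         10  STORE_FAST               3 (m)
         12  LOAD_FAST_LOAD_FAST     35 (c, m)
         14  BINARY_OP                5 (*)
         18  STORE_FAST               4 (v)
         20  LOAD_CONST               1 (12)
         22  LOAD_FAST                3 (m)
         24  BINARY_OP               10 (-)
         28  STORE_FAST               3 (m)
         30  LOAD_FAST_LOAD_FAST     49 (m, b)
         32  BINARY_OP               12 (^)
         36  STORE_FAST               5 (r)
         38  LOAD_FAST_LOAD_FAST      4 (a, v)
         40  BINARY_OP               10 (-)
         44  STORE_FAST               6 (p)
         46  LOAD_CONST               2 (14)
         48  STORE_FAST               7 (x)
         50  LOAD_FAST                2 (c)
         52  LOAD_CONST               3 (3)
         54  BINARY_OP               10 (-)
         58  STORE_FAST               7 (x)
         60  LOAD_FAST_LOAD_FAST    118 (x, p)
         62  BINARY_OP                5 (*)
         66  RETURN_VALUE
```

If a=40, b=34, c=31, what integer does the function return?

-38808

LOAD_FAST b → push 34. Stack: [34]
LOAD_CONST → push 12. Stack: [34, 12]
BINARY_OP ^ → 34 ^ 12 = 46. Stack: [46]
STORE_FAST m → m=46. Stack: []
LOAD_FAST_LOAD_FAST c,m → push 31,46. Stack: [31, 46]
BINARY_OP * → 31 * 46 = 1426. Stack: [1426]
STORE_FAST v → v=1426. Stack: []
LOAD_CONST → push 12. Stack: [12]
LOAD_FAST m → push 46. Stack: [12, 46]
BINARY_OP - → 12 - 46 = -34. Stack: [-34]
STORE_FAST m → m=-34. Stack: []
LOAD_FAST_LOAD_FAST m,b → push -34,34. Stack: [-34, 34]
BINARY_OP ^ → -34 ^ 34 = -4. Stack: [-4]
STORE_FAST r → r=-4. Stack: []
LOAD_FAST_LOAD_FAST a,v → push 40,1426. Stack: [40, 1426]
BINARY_OP - → 40 - 1426 = -1386. Stack: [-1386]
STORE_FAST p → p=-1386. Stack: []
LOAD_CONST → push 14. Stack: [14]
STORE_FAST x → x=14. Stack: []
LOAD_FAST c → push 31. Stack: [31]
LOAD_CONST → push 3. Stack: [31, 3]
BINARY_OP - → 31 - 3 = 28. Stack: [28]
STORE_FAST x → x=28. Stack: []
LOAD_FAST_LOAD_FAST x,p → push 28,-1386. Stack: [28, -1386]
BINARY_OP * → 28 * -1386 = -38808. Stack: [-38808]
RETURN_VALUE → return -38808.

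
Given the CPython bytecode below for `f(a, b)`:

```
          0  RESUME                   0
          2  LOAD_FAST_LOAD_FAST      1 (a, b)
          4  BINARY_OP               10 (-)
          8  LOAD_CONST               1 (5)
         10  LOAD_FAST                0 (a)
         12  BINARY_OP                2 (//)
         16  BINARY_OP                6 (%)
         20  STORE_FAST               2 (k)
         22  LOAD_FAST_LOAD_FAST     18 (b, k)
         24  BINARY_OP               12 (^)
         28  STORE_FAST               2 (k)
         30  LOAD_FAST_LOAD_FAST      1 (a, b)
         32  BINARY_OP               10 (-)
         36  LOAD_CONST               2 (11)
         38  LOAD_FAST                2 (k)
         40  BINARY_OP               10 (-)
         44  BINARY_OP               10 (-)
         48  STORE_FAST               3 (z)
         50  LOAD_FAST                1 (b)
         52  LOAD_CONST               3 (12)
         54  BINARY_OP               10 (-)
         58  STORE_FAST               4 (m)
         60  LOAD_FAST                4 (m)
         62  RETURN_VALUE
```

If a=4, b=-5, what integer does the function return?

LOAD_FAST_LOAD_FAST a,b → push 4,-5. Stack: [4, -5]
BINARY_OP - → 4 - -5 = 9. Stack: [9]
LOAD_CONST → push 5. Stack: [9, 5]
LOAD_FAST a → push 4. Stack: [9, 5, 4]
BINARY_OP // → 5 // 4 = 1. Stack: [9, 1]
BINARY_OP % → 9 % 1 = 0. Stack: [0]
STORE_FAST k → k=0. Stack: []
LOAD_FAST_LOAD_FAST b,k → push -5,0. Stack: [-5, 0]
BINARY_OP ^ → -5 ^ 0 = -5. Stack: [-5]
STORE_FAST k → k=-5. Stack: []
LOAD_FAST_LOAD_FAST a,b → push 4,-5. Stack: [4, -5]
BINARY_OP - → 4 - -5 = 9. Stack: [9]
LOAD_CONST → push 11. Stack: [9, 11]
LOAD_FAST k → push -5. Stack: [9, 11, -5]
BINARY_OP - → 11 - -5 = 16. Stack: [9, 16]
BINARY_OP - → 9 - 16 = -7. Stack: [-7]
STORE_FAST z → z=-7. Stack: []
LOAD_FAST b → push -5. Stack: [-5]
LOAD_CONST → push 12. Stack: [-5, 12]
BINARY_OP - → -5 - 12 = -17. Stack: [-17]
STORE_FAST m → m=-17. Stack: []
LOAD_FAST m → push -17. Stack: [-17]
RETURN_VALUE → return -17.

-17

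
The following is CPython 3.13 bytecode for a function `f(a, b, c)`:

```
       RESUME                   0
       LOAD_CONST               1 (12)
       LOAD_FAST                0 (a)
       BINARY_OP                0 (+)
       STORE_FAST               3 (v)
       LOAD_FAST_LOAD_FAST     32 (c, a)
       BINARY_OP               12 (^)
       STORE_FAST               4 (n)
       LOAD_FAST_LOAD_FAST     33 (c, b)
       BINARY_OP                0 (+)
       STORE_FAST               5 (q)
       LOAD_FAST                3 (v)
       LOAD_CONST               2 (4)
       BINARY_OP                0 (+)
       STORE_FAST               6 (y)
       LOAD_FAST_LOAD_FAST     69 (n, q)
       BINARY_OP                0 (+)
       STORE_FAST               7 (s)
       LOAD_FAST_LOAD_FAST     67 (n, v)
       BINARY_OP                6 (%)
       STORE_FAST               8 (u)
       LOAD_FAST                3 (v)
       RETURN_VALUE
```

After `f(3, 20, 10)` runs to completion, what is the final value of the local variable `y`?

LOAD_CONST → push 12. Stack: [12]
LOAD_FAST a → push 3. Stack: [12, 3]
BINARY_OP + → 12 + 3 = 15. Stack: [15]
STORE_FAST v → v=15. Stack: []
LOAD_FAST_LOAD_FAST c,a → push 10,3. Stack: [10, 3]
BINARY_OP ^ → 10 ^ 3 = 9. Stack: [9]
STORE_FAST n → n=9. Stack: []
LOAD_FAST_LOAD_FAST c,b → push 10,20. Stack: [10, 20]
BINARY_OP + → 10 + 20 = 30. Stack: [30]
STORE_FAST q → q=30. Stack: []
LOAD_FAST v → push 15. Stack: [15]
LOAD_CONST → push 4. Stack: [15, 4]
BINARY_OP + → 15 + 4 = 19. Stack: [19]
STORE_FAST y → y=19. Stack: []
LOAD_FAST_LOAD_FAST n,q → push 9,30. Stack: [9, 30]
BINARY_OP + → 9 + 30 = 39. Stack: [39]
STORE_FAST s → s=39. Stack: []
LOAD_FAST_LOAD_FAST n,v → push 9,15. Stack: [9, 15]
BINARY_OP % → 9 % 15 = 9. Stack: [9]
STORE_FAST u → u=9. Stack: []
LOAD_FAST v → push 15. Stack: [15]
RETURN_VALUE → return 15.

19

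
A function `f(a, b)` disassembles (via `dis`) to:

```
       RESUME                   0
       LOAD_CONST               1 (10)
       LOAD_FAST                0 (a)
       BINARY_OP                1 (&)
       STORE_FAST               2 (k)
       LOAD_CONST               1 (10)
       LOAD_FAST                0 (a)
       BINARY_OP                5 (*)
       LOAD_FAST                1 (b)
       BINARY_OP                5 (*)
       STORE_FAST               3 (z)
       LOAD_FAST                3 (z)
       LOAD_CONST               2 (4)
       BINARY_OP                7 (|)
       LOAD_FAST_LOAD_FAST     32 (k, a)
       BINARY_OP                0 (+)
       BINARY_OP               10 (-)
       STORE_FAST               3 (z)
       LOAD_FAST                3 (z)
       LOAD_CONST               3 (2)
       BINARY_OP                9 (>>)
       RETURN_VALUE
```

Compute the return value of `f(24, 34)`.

2033

LOAD_CONST → push 10. Stack: [10]
LOAD_FAST a → push 24. Stack: [10, 24]
BINARY_OP & → 10 & 24 = 8. Stack: [8]
STORE_FAST k → k=8. Stack: []
LOAD_CONST → push 10. Stack: [10]
LOAD_FAST a → push 24. Stack: [10, 24]
BINARY_OP * → 10 * 24 = 240. Stack: [240]
LOAD_FAST b → push 34. Stack: [240, 34]
BINARY_OP * → 240 * 34 = 8160. Stack: [8160]
STORE_FAST z → z=8160. Stack: []
LOAD_FAST z → push 8160. Stack: [8160]
LOAD_CONST → push 4. Stack: [8160, 4]
BINARY_OP | → 8160 | 4 = 8164. Stack: [8164]
LOAD_FAST_LOAD_FAST k,a → push 8,24. Stack: [8164, 8, 24]
BINARY_OP + → 8 + 24 = 32. Stack: [8164, 32]
BINARY_OP - → 8164 - 32 = 8132. Stack: [8132]
STORE_FAST z → z=8132. Stack: []
LOAD_FAST z → push 8132. Stack: [8132]
LOAD_CONST → push 2. Stack: [8132, 2]
BINARY_OP >> → 8132 >> 2 = 2033. Stack: [2033]
RETURN_VALUE → return 2033.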